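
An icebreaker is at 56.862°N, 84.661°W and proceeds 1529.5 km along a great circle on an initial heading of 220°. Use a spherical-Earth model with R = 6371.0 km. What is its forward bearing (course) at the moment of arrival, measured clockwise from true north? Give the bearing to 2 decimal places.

final bearing 210.11°

The arc subtends δ = 1529.5/6371 = 0.240072 rad at the centre.
With φ₁ = 56.862° = 0.992429 rad and θ = 220° = 3.839724 rad:
Destination latitude: φ₂ = arcsin( sin φ₁ cos δ + cos φ₁ sin δ cos θ ) = arcsin(0.713771) = 45.543°.
Then Δλ = atan2(-0.083550, 0.373640) = -0.219991 rad, from sin θ sin δ cos φ₁ over cos δ − sin φ₁ sin φ₂.
λ₂ = λ₁ + Δλ = -97.266°.
The forward bearing on arrival equals the back-azimuth from the destination plus 180°.
Back-azimuth from P₂ (45.54°, -97.27°) to P₁ (56.86°, -84.66°), with Δλ' = λ₁ − λ₂ = 12.60°: atan2( sin Δλ' cos φ₁ , cos φ₂ sin φ₁ − sin φ₂ cos φ₁ cos Δλ' ) = 30.11°.
Final bearing = (30.11° + 180°) mod 360° = 210.11°.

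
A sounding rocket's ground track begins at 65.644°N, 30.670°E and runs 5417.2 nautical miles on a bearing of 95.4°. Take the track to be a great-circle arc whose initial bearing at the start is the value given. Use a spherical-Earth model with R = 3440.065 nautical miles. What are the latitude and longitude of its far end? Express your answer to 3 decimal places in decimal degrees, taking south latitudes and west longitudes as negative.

latitude -2.430°, longitude 115.841°

Angular distance δ = d/R = 5417.2 / 3440.065 = 1.574738 rad.
Converting: φ₁ = 1.145704 rad, θ = 1.665044 rad.
sin φ₂ = sin φ₁ cos δ + cos φ₁ sin δ cos θ = (0.911001)(-0.003941) + (0.412405)(0.999992)(-0.094108) = -0.042401
φ₂ = asin(-0.042401) = -0.042414 rad = -2.430°.
Δλ = atan2( sin θ sin δ cos φ₁ , cos δ − sin φ₁ sin φ₂ ) = atan2(0.410571, 0.034686) = 1.486514 rad = 85.171°.
Hence λ₂ = 30.670° + 85.171° = 115.841°.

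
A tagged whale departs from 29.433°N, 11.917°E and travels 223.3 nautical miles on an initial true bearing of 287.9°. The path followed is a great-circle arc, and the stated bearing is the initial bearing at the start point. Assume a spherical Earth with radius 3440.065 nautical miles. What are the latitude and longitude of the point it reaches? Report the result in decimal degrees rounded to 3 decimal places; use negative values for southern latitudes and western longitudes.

Central angle δ = d/R = 0.064912 rad.
With φ₁ = 29.433° = 0.513703 rad and θ = 287.9° = 5.024803 rad:
Destination latitude: φ₂ = arcsin( sin φ₁ cos δ + cos φ₁ sin δ cos θ ) = arcsin(0.507734) = 30.513°.
Then Δλ = atan2(-0.053759, 0.748391) = -0.071710 rad, from sin θ sin δ cos φ₁ over cos δ − sin φ₁ sin φ₂.
λ₂ = 11.917° + -4.109° = 7.808°.

latitude 30.513°, longitude 7.808°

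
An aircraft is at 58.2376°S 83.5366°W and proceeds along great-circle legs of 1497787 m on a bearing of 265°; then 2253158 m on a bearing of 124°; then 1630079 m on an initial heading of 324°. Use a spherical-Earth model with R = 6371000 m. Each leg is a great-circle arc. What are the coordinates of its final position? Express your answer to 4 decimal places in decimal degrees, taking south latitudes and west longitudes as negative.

Apply the spherical direct solution leg by leg, carrying full precision between legs.
Leg 1: from (-58.2376°, -83.5366°), δ = 1497787/6371000 = 0.235094 rad, θ = 265° → φ = -56.8809°, λ = -108.6683°.
Leg 2: from (-56.8809°, -108.6683°), δ = 2253158/6371000 = 0.353658 rad, θ = 124° → φ = -63.0648°, λ = -69.3338°.
Leg 3: from (-63.0648°, -69.3338°), δ = 1630079/6371000 = 0.255859 rad, θ = 324° → φ = -50.3316°, λ = -82.8094°.

latitude -50.3316°, longitude -82.8094°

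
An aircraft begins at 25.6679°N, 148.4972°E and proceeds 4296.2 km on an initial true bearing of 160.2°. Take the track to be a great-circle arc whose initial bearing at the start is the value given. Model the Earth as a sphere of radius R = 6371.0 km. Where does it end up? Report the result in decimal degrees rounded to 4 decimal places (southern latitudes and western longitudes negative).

Central angle δ = d/R = 0.674337 rad.
Converting: φ₁ = 0.447989 rad, θ = 2.796017 rad.
Applying the spherical law of cosines for sides, sin φ₂ = sin φ₁ cos δ + cos φ₁ sin δ cos θ = -0.191149, so φ₂ = -11.0199°.
Δλ = atan2( sin θ sin δ cos φ₁ , cos δ − sin φ₁ sin φ₂ ) = atan2(0.190630, 0.863918) = 0.217177 rad = 12.4433°.
Hence λ₂ = 148.4972° + 12.4433° = 160.9405°.

latitude -11.0199°, longitude 160.9405°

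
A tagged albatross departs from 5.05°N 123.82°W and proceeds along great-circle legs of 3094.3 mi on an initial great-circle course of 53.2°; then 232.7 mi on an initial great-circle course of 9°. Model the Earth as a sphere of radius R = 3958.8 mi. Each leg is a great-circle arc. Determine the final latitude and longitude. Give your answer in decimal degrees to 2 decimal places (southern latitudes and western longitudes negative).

Apply the spherical direct solution leg by leg, carrying full precision between legs.
Leg 1: from (5.05°, -123.82°), δ = 3094.3/3958.8 = 0.781626 rad, θ = 53.2° → φ = 28.87°, λ = -83.72°.
Leg 2: from (28.87°, -83.72°), δ = 232.7/3958.8 = 0.058780 rad, θ = 9° → φ = 32.19°, λ = -83.10°.

latitude 32.19°, longitude -83.10°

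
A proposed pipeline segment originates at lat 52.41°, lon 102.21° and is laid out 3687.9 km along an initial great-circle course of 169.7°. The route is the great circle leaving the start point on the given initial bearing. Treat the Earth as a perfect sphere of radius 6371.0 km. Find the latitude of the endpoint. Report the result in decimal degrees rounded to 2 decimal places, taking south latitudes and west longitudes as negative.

δ = 3687.9/6371 = 0.578857 rad (33.1661°).
With φ₁ = 52.41° = 0.914727 rad and θ = 169.7° = 2.961824 rad:
Destination latitude: φ₂ = arcsin( sin φ₁ cos δ + cos φ₁ sin δ cos θ ) = arcsin(0.334968) = 19.57°.
For the longitude increment, Δλ = atan2( sin θ sin δ cos φ₁, cos δ − sin φ₁ sin φ₂ ) = atan2(0.059669, 0.571661) = 5.96°.
Hence λ₂ = 102.21° + 5.96° = 108.17°.

latitude 19.57°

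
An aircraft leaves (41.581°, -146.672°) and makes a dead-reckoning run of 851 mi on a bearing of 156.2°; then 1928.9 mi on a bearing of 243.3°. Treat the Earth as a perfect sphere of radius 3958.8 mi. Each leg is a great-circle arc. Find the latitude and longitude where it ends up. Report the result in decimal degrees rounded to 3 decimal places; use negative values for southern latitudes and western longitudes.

latitude 15.192°, longitude -166.643°

Apply the spherical direct solution leg by leg, carrying full precision between legs.
Leg 1: from (41.581°, -146.672°), δ = 851/3958.8 = 0.214964 rad, θ = 156.2° → φ = 30.160°, λ = -140.958°.
Leg 2: from (30.160°, -140.958°), δ = 1928.9/3958.8 = 0.487244 rad, θ = 243.3° → φ = 15.192°, λ = -166.643°.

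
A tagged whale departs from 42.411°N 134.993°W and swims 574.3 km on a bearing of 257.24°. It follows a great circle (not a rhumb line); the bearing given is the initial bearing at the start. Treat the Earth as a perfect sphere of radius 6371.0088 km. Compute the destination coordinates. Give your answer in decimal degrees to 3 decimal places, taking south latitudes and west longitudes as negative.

latitude 41.073°, longitude -141.681°

δ = 574.3/6371.0088 = 0.090143 rad (5.1648°).
With φ₁ = 42.411° = 0.740212 rad and θ = 257.24° = 4.489685 rad:
Applying the spherical law of cosines for sides, sin φ₂ = sin φ₁ cos δ + cos φ₁ sin δ cos θ = 0.657026, so φ₂ = 41.073°.
Then Δλ = atan2(-0.064823, 0.552813) = -0.116728 rad, from sin θ sin δ cos φ₁ over cos δ − sin φ₁ sin φ₂.
Hence λ₂ = -134.993° + -6.688° = -141.681°.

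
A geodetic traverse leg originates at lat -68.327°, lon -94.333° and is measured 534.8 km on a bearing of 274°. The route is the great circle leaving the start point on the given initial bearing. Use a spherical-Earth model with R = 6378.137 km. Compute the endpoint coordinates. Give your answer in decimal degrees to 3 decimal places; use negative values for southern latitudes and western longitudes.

Angular distance δ = d/R = 534.8 / 6378.137 = 0.083849 rad.
Converting: φ₁ = -1.192531 rad, θ = 4.782202 rad.
Destination latitude: φ₂ = arcsin( sin φ₁ cos δ + cos φ₁ sin δ cos θ ) = arcsin(-0.923884) = -67.501°.
For the longitude increment, Δλ = atan2( sin θ sin δ cos φ₁, cos δ − sin φ₁ sin φ₂ ) = atan2(-0.030855, 0.137915) = -12.611°.
λ₂ = λ₁ + Δλ = -106.944°.

latitude -67.501°, longitude -106.944°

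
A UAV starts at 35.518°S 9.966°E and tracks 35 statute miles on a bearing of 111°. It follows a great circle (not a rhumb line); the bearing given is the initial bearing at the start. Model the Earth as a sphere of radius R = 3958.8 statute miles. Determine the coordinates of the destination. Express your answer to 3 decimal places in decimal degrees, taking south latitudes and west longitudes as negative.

δ = 35/3958.8 = 0.008841 rad (0.5066°).
With φ₁ = -35.518° = -0.619906 rad and θ = 111° = 1.937315 rad:
sin φ₂ = sin φ₁ cos δ + cos φ₁ sin δ cos θ = (-0.580959)(0.999961) + (0.813933)(0.008841)(-0.358368) = -0.583515
φ₂ = asin(-0.583515) = -0.623050 rad = -35.698°.
For the longitude increment, Δλ = atan2( sin θ sin δ cos φ₁, cos δ − sin φ₁ sin φ₂ ) = atan2(0.006718, 0.660963) = 0.582°.
λ₂ = 9.966° + 0.582° = 10.548°.

latitude -35.698°, longitude 10.548°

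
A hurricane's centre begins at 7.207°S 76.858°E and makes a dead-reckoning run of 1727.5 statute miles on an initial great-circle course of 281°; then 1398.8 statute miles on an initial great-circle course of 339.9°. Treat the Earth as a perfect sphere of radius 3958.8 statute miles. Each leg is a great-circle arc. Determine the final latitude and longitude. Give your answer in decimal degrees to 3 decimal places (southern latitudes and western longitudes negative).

Apply the spherical direct solution leg by leg, carrying full precision between legs.
Leg 1: from (-7.207°, 76.858°), δ = 1727.5/3958.8 = 0.436370 rad, θ = 281° → φ = -1.931°, λ = 52.331°.
Leg 2: from (-1.931°, 52.331°), δ = 1398.8/3958.8 = 0.353339 rad, θ = 339.9° → φ = 17.048°, λ = 45.186°.

latitude 17.048°, longitude 45.186°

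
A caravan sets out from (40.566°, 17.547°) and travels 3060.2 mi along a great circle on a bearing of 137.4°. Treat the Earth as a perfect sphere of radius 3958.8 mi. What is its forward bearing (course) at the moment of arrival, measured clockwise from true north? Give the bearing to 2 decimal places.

final bearing 148.96°

The arc subtends δ = 3060.2/3958.8 = 0.773012 rad at the centre.
Converting: φ₁ = 0.708010 rad, θ = 2.398082 rad.
Applying the spherical law of cosines for sides, sin φ₂ = sin φ₁ cos δ + cos φ₁ sin δ cos θ = 0.075035, so φ₂ = 4.303°.
Then Δλ = atan2(0.359059, 0.667014) = 0.493822 rad, from sin θ sin δ cos φ₁ over cos δ − sin φ₁ sin φ₂.
λ₂ = λ₁ + Δλ = 45.841°.
The forward bearing on arrival equals the back-azimuth from the destination plus 180°.
Back-azimuth from P₂ (4.30°, 45.84°) to P₁ (40.57°, 17.55°), with Δλ' = λ₁ − λ₂ = -28.29°: atan2( sin Δλ' cos φ₁ , cos φ₂ sin φ₁ − sin φ₂ cos φ₁ cos Δλ' ) = 328.96°.
Final bearing = (328.96° + 180°) mod 360° = 148.96°.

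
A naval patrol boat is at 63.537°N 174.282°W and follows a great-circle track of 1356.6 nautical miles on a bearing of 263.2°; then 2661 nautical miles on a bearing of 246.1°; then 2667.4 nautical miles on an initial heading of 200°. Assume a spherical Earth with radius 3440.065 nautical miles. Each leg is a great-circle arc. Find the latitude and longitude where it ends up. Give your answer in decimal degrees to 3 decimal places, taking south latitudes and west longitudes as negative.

latitude -17.926°, longitude 86.551°

Apply the spherical direct solution leg by leg, carrying full precision between legs.
Leg 1: from (63.537°, -174.282°), δ = 1356.6/3440.065 = 0.394353 rad, θ = 263.2° → φ = 53.730°, λ = 145.561°.
Leg 2: from (53.730°, 145.561°), δ = 2661/3440.065 = 0.773532 rad, θ = 246.1° → φ = 24.165°, λ = 101.125°.
Leg 3: from (24.165°, 101.125°), δ = 2667.4/3440.065 = 0.775392 rad, θ = 200° → φ = -17.926°, λ = 86.551°.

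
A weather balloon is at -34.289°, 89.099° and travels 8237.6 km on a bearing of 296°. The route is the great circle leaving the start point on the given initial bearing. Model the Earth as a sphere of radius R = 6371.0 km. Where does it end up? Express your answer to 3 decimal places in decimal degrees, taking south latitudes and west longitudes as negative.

The arc subtends δ = 8237.6/6371 = 1.292984 rad at the centre.
Start latitude φ₁ = -0.598456 rad; initial bearing θ = 5.166175 rad.
Applying the spherical law of cosines for sides, sin φ₂ = sin φ₁ cos δ + cos φ₁ sin δ cos θ = 0.193793, so φ₂ = 11.174°.
For the longitude increment, Δλ = atan2( sin θ sin δ cos φ₁, cos δ − sin φ₁ sin φ₂ ) = atan2(-0.714117, 0.383429) = -61.767°.
λ₂ = 89.099° + -61.767° = 27.332°.

latitude 11.174°, longitude 27.332°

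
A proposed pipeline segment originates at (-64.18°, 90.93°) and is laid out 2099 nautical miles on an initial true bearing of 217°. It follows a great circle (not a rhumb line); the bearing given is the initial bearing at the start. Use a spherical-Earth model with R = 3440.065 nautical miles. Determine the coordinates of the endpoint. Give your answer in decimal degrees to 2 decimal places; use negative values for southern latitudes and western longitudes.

Central angle δ = d/R = 0.610163 rad.
With φ₁ = -64.18° = -1.120152 rad and θ = 217° = 3.787364 rad:
sin φ₂ = sin φ₁ cos δ + cos φ₁ sin δ cos θ = (-0.900167)(0.819555) + (0.435545)(0.573001)(-0.798636) = -0.937050
φ₂ = asin(-0.937050) = -1.214083 rad = -69.56°.
Δλ = atan2( sin θ sin δ cos φ₁ , cos δ − sin φ₁ sin φ₂ ) = atan2(-0.150194, -0.023946) = -1.728902 rad = -99.06°.
λ₂ = 90.93° + -99.06° = -8.13°.

latitude -69.56°, longitude -8.13°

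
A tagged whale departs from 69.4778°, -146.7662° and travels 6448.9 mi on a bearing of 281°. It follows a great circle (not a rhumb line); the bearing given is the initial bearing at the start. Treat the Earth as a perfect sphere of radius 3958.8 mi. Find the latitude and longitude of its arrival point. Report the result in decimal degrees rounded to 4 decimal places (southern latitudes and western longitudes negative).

latitude 0.7045°, longitude 111.7666°

Central angle δ = d/R = 1.629004 rad.
Converting: φ₁ = 1.212616 rad, θ = 4.904375 rad.
Applying the spherical law of cosines for sides, sin φ₂ = sin φ₁ cos δ + cos φ₁ sin δ cos θ = 0.012296, so φ₂ = 0.7045°.
For the longitude increment, Δλ = atan2( sin θ sin δ cos φ₁, cos δ − sin φ₁ sin φ₂ ) = atan2(-0.343547, -0.069690) = -101.4672°.
λ₂ = -146.7662° + -101.4672° = -248.2334°, normalized to (−180°, 180°] → 111.7666°.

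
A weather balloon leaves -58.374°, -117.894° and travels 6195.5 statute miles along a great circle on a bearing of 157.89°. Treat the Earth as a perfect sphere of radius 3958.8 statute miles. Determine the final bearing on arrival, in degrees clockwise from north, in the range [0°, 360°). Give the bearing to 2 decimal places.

δ = 6195.5/3958.8 = 1.564994 rad (89.6676°).
Converting: φ₁ = -1.018818 rad, θ = 2.755700 rad.
Destination latitude: φ₂ = arcsin( sin φ₁ cos δ + cos φ₁ sin δ cos θ ) = arcsin(-0.490744) = -29.389°.
Δλ = atan2( sin θ sin δ cos φ₁ , cos δ − sin φ₁ sin φ₂ ) = atan2(0.197363, -0.412061) = 2.694914 rad = 154.407°.
λ₂ = -117.894° + 154.407° = 36.513°.
The forward bearing on arrival equals the back-azimuth from the destination plus 180°.
Back-azimuth from P₂ (-29.39°, 36.51°) to P₁ (-58.37°, -117.89°), with Δλ' = λ₁ − λ₂ = -154.41°: atan2( sin Δλ' cos φ₁ , cos φ₂ sin φ₁ − sin φ₂ cos φ₁ cos Δλ' ) = 193.09°.
Final bearing = (193.09° + 180°) mod 360° = 13.09°.

final bearing 13.09°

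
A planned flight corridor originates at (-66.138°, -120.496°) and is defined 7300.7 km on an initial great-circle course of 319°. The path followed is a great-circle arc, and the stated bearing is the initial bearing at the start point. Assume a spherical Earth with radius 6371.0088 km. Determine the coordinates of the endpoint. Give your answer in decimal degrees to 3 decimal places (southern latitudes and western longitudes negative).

δ = 7300.7/6371.0088 = 1.145925 rad (65.6567°).
With φ₁ = -66.138° = -1.154326 rad and θ = 319° = 5.567600 rad:
Destination latitude: φ₂ = arcsin( sin φ₁ cos δ + cos φ₁ sin δ cos θ ) = arcsin(-0.098807) = -5.670°.
Δλ = atan2( sin θ sin δ cos φ₁ , cos δ − sin φ₁ sin φ₂ ) = atan2(-0.241803, 0.321842) = -0.644338 rad = -36.918°.
λ₂ = -120.496° + -36.918° = -157.414°.

latitude -5.670°, longitude -157.414°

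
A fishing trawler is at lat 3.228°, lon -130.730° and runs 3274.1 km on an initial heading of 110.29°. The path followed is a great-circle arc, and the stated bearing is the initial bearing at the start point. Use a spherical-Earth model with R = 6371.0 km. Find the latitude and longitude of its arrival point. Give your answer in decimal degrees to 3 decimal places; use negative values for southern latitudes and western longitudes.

Angular distance δ = d/R = 3274.1 / 6371 = 0.513907 rad.
With φ₁ = 3.228° = 0.056339 rad and θ = 110.29° = 1.924924 rad:
sin φ₂ = sin φ₁ cos δ + cos φ₁ sin δ cos θ = (0.056309)(0.870831) + (0.998413)(0.491583)(-0.346772) = -0.121161
φ₂ = asin(-0.121161) = -0.121459 rad = -6.959°.
Then Δλ = atan2(0.460349, 0.877653) = 0.483072 rad, from sin θ sin δ cos φ₁ over cos δ − sin φ₁ sin φ₂.
λ₂ = -130.730° + 27.678° = -103.052°.

latitude -6.959°, longitude -103.052°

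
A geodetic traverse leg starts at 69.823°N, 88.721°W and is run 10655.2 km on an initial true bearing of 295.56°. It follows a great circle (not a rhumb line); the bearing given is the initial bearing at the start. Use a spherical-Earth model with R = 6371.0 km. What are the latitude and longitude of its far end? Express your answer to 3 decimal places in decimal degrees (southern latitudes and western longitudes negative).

The arc subtends δ = 10655.2/6371 = 1.672453 rad at the centre.
Converting: φ₁ = 1.218641 rad, θ = 5.158495 rad.
Applying the spherical law of cosines for sides, sin φ₂ = sin φ₁ cos δ + cos φ₁ sin δ cos θ = 0.052796, so φ₂ = 3.026°.
Δλ = atan2( sin θ sin δ cos φ₁ , cos δ − sin φ₁ sin φ₂ ) = atan2(-0.309559, -0.151038) = -2.024728 rad = -116.008°.
λ₂ = -88.721° + -116.008° = -204.729°, normalized to (−180°, 180°] → 155.271°.

latitude 3.026°, longitude 155.271°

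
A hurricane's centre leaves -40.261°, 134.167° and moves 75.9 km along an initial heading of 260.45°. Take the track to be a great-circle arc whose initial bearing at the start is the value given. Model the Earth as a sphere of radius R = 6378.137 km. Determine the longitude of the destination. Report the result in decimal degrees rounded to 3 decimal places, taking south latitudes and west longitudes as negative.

longitude 133.284°

δ = 75.9/6378.137 = 0.011900 rad (0.6818°).
With φ₁ = -40.261° = -0.702687 rad and θ = 260.45° = 4.545710 rad:
Destination latitude: φ₂ = arcsin( sin φ₁ cos δ + cos φ₁ sin δ cos θ ) = arcsin(-0.647731) = -40.371°.
For the longitude increment, Δλ = atan2( sin θ sin δ cos φ₁, cos δ − sin φ₁ sin φ₂ ) = atan2(-0.008955, 0.581320) = -0.883°.
λ₂ = 134.167° + -0.883° = 133.284°.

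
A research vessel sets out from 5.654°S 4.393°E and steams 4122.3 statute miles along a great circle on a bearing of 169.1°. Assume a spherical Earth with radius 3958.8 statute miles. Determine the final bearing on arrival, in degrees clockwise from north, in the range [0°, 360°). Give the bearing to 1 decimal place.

final bearing 155.3°

Angular distance δ = d/R = 4122.3 / 3958.8 = 1.041300 rad.
With φ₁ = -5.654° = -0.098681 rad and θ = 169.1° = 2.951352 rad:
Applying the spherical law of cosines for sides, sin φ₂ = sin φ₁ cos δ + cos φ₁ sin δ cos θ = -0.893131, so φ₂ = -63.269°.
Then Δλ = atan2(0.162407, 0.417106) = 0.371306 rad, from sin θ sin δ cos φ₁ over cos δ − sin φ₁ sin φ₂.
λ₂ = 4.393° + 21.274° = 25.667°.
The forward bearing on arrival equals the back-azimuth from the destination plus 180°.
Back-azimuth from P₂ (-63.3°, 25.7°) to P₁ (-5.7°, 4.4°), with Δλ' = λ₁ − λ₂ = -21.3°: atan2( sin Δλ' cos φ₁ , cos φ₂ sin φ₁ − sin φ₂ cos φ₁ cos Δλ' ) = 335.3°.
Final bearing = (335.3° + 180°) mod 360° = 155.3°.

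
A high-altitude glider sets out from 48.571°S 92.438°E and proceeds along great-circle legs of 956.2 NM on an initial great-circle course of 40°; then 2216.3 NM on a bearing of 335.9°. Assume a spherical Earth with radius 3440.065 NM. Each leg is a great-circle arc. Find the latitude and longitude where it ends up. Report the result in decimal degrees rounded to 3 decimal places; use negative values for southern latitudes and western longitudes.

Apply the spherical direct solution leg by leg, carrying full precision between legs.
Leg 1: from (-48.571°, 92.438°), δ = 956.2/3440.065 = 0.277960 rad, θ = 40° → φ = -35.585°, λ = 104.964°.
Leg 2: from (-35.585°, 104.964°), δ = 2216.3/3440.065 = 0.644261 rad, θ = 335.9° → φ = -1.111°, λ = 90.765°.

latitude -1.111°, longitude 90.765°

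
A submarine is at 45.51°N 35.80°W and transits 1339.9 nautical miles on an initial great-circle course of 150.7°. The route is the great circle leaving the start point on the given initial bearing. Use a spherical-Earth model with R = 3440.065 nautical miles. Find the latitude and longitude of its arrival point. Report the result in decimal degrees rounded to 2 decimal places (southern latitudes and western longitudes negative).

The arc subtends δ = 1339.9/3440.065 = 0.389498 rad at the centre.
Converting: φ₁ = 0.794299 rad, θ = 2.630211 rad.
Applying the spherical law of cosines for sides, sin φ₂ = sin φ₁ cos δ + cos φ₁ sin δ cos θ = 0.427879, so φ₂ = 25.33°.
For the longitude increment, Δλ = atan2( sin θ sin δ cos φ₁, cos δ − sin φ₁ sin φ₂ ) = atan2(0.130227, 0.619863) = 11.86°.
λ₂ = λ₁ + Δλ = -23.94°.

latitude 25.33°, longitude -23.94°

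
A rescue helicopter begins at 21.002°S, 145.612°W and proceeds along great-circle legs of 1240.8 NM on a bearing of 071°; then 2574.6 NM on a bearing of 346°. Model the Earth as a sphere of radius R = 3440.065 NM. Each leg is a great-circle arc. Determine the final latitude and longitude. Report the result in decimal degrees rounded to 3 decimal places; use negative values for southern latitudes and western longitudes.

latitude 28.408°, longitude -136.356°

Apply the spherical direct solution leg by leg, carrying full precision between legs.
Leg 1: from (-21.002°, -145.612°), δ = 1240.8/3440.065 = 0.360691 rad, θ = 71° → φ = -13.184°, λ = -125.569°.
Leg 2: from (-13.184°, -125.569°), δ = 2574.6/3440.065 = 0.748416 rad, θ = 346° → φ = 28.408°, λ = -136.356°.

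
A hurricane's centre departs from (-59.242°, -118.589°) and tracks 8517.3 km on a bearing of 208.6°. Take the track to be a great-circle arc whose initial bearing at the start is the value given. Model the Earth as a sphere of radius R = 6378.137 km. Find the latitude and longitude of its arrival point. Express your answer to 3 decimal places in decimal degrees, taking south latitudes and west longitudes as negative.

latitude -39.573°, longitude 98.560°

Central angle δ = d/R = 1.335390 rad.
With φ₁ = -59.242° = -1.033968 rad and θ = 208.6° = 3.640757 rad:
sin φ₂ = sin φ₁ cos δ + cos φ₁ sin δ cos θ = (-0.859335)(0.233238) + (0.511413)(0.972420)(-0.877983) = -0.637058
φ₂ = asin(-0.637058) = -0.690675 rad = -39.573°.
Δλ = atan2( sin θ sin δ cos φ₁ , cos δ − sin φ₁ sin φ₂ ) = atan2(-0.238057, -0.314208) = -2.493218 rad = -142.851°.
λ₂ = -118.589° + -142.851° = -261.440°, normalized to (−180°, 180°] → 98.560°.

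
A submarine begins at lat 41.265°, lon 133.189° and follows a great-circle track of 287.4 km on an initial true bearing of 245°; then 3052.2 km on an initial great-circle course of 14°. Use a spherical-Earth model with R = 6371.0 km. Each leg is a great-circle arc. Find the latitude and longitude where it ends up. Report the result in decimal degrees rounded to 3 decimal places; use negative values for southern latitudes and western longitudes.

latitude 66.057°, longitude 146.074°

Apply the spherical direct solution leg by leg, carrying full precision between legs.
Leg 1: from (41.265°, 133.189°), δ = 287.4/6371 = 0.045111 rad, θ = 245° → φ = 40.132°, λ = 130.125°.
Leg 2: from (40.132°, 130.125°), δ = 3052.2/6371 = 0.479077 rad, θ = 14° → φ = 66.057°, λ = 146.074°.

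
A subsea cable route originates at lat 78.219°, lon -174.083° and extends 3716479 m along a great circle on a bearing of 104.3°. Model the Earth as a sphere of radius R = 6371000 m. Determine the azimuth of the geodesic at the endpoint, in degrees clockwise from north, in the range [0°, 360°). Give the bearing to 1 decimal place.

final bearing 161.2°

Angular distance δ = d/R = 3716479 / 6371000 = 0.583343 rad.
With φ₁ = 78.219° = 1.365179 rad and θ = 104.3° = 1.820378 rad:
sin φ₂ = sin φ₁ cos δ + cos φ₁ sin δ cos θ = (0.978935)(0.834626) + (0.204171)(0.550817)(-0.246999) = 0.789267
φ₂ = asin(0.789267) = 0.909614 rad = 52.117°.
Δλ = atan2( sin θ sin δ cos φ₁ , cos δ − sin φ₁ sin φ₂ ) = atan2(0.108977, 0.061985) = 1.053641 rad = 60.369°.
λ₂ = -174.083° + 60.369° = -113.714°.
The forward bearing on arrival equals the back-azimuth from the destination plus 180°.
Back-azimuth from P₂ (52.1°, -113.7°) to P₁ (78.2°, -174.1°), with Δλ' = λ₁ − λ₂ = -60.4°: atan2( sin Δλ' cos φ₁ , cos φ₂ sin φ₁ − sin φ₂ cos φ₁ cos Δλ' ) = 341.2°.
Final bearing = (341.2° + 180°) mod 360° = 161.2°.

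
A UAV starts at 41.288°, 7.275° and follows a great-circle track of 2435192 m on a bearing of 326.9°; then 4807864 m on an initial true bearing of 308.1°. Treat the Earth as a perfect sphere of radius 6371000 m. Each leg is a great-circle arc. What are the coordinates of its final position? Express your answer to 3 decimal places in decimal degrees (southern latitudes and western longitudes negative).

latitude 57.325°, longitude -102.152°

Apply the spherical direct solution leg by leg, carrying full precision between legs.
Leg 1: from (41.288°, 7.275°), δ = 2435192/6371000 = 0.382231 rad, θ = 326.9° → φ = 57.888°, λ = -15.256°.
Leg 2: from (57.888°, -15.256°), δ = 4807864/6371000 = 0.754648 rad, θ = 308.1° → φ = 57.325°, λ = -102.152°.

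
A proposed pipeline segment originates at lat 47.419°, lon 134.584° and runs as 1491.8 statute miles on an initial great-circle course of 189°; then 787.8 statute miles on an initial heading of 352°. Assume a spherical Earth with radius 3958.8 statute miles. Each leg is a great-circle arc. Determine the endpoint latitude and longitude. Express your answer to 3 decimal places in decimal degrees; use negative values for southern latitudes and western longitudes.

Apply the spherical direct solution leg by leg, carrying full precision between legs.
Leg 1: from (47.419°, 134.584°), δ = 1491.8/3958.8 = 0.376831 rad, θ = 189° → φ = 26.023°, λ = 130.911°.
Leg 2: from (26.023°, 130.911°), δ = 787.8/3958.8 = 0.199000 rad, θ = 352° → φ = 37.301°, λ = 128.929°.

latitude 37.301°, longitude 128.929°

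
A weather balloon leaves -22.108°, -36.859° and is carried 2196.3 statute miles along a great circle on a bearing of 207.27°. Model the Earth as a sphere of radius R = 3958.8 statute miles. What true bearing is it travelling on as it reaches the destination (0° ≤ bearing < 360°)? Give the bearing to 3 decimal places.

final bearing 220.233°

δ = 2196.3/3958.8 = 0.554789 rad (31.7871°).
Start latitude φ₁ = -0.385857 rad; initial bearing θ = 3.617544 rad.
sin φ₂ = sin φ₁ cos δ + cos φ₁ sin δ cos θ = (-0.376354)(0.850011) + (0.926476)(0.526764)(-0.888857) = -0.753698
φ₂ = asin(-0.753698) = -0.853671 rad = -48.912°.
Δλ = atan2( sin θ sin δ cos φ₁ , cos δ − sin φ₁ sin φ₂ ) = atan2(-0.223610, 0.566355) = -0.376035 rad = -21.545°.
Hence λ₂ = -36.859° + -21.545° = -58.404°.
The forward bearing on arrival equals the back-azimuth from the destination plus 180°.
Back-azimuth from P₂ (-48.912°, -58.404°) to P₁ (-22.108°, -36.859°), with Δλ' = λ₁ − λ₂ = 21.545°: atan2( sin Δλ' cos φ₁ , cos φ₂ sin φ₁ − sin φ₂ cos φ₁ cos Δλ' ) = 40.233°.
Final bearing = (40.233° + 180°) mod 360° = 220.233°.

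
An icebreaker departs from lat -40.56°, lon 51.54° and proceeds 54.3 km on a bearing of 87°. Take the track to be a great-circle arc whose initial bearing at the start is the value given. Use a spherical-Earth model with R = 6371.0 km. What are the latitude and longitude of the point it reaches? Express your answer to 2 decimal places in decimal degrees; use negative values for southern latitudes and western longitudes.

latitude -40.53°, longitude 52.18°

δ = 54.3/6371 = 0.008523 rad (0.4883°).
With φ₁ = -40.56° = -0.707906 rad and θ = 87° = 1.518436 rad:
sin φ₂ = sin φ₁ cos δ + cos φ₁ sin δ cos θ = (-0.650244)(0.999964) + (0.759725)(0.008523)(0.052336) = -0.649881
φ₂ = asin(-0.649881) = -0.707429 rad = -40.53°.
For the longitude increment, Δλ = atan2( sin θ sin δ cos φ₁, cos δ − sin φ₁ sin φ₂ ) = atan2(0.006466, 0.577382) = 0.64°.
Hence λ₂ = 51.54° + 0.64° = 52.18°.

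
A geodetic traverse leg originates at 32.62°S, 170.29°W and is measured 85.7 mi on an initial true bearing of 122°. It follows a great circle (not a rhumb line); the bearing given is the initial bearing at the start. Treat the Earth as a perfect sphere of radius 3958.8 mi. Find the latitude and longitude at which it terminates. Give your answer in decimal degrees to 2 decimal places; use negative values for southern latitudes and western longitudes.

The arc subtends δ = 85.7/3958.8 = 0.021648 rad at the centre.
Converting: φ₁ = -0.569326 rad, θ = 2.129302 rad.
sin φ₂ = sin φ₁ cos δ + cos φ₁ sin δ cos θ = (-0.539065)(0.999766) + (0.842264)(0.021646)(-0.529919) = -0.548600
φ₂ = asin(-0.548600) = -0.580689 rad = -33.27°.
For the longitude increment, Δλ = atan2( sin θ sin δ cos φ₁, cos δ − sin φ₁ sin φ₂ ) = atan2(0.015462, 0.704035) = 1.26°.
λ₂ = -170.29° + 1.26° = -169.03°.

latitude -33.27°, longitude -169.03°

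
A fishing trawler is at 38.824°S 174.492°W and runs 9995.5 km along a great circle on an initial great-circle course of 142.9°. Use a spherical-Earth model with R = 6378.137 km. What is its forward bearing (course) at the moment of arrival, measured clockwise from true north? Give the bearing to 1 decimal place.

final bearing 37.0°

δ = 9995.5/6378.137 = 1.567150 rad (89.7911°).
Converting: φ₁ = -0.677607 rad, θ = 2.494076 rad.
sin φ₂ = sin φ₁ cos δ + cos φ₁ sin δ cos θ = (-0.626930)(0.003646) + (0.779075)(0.999993)(-0.797584) = -0.623660
φ₂ = asin(-0.623660) = -0.673416 rad = -38.584°.
For the longitude increment, Δλ = atan2( sin θ sin δ cos φ₁, cos δ − sin φ₁ sin φ₂ ) = atan2(0.469941, -0.387345) = 129.497°.
λ₂ = λ₁ + Δλ = -44.995°.
The forward bearing on arrival equals the back-azimuth from the destination plus 180°.
Back-azimuth from P₂ (-38.6°, -45.0°) to P₁ (-38.8°, -174.5°), with Δλ' = λ₁ − λ₂ = -129.5°: atan2( sin Δλ' cos φ₁ , cos φ₂ sin φ₁ − sin φ₂ cos φ₁ cos Δλ' ) = 217.0°.
Final bearing = (217.0° + 180°) mod 360° = 37.0°.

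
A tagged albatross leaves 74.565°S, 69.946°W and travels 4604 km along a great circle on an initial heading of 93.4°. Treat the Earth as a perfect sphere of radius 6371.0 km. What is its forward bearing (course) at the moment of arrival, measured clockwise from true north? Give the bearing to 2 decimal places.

δ = 4604/6371 = 0.722650 rad (41.4048°).
Start latitude φ₁ = -1.301405 rad; initial bearing θ = 1.630138 rad.
Applying the spherical law of cosines for sides, sin φ₂ = sin φ₁ cos δ + cos φ₁ sin δ cos θ = -0.733443, so φ₂ = -47.176°.
For the longitude increment, Δλ = atan2( sin θ sin δ cos φ₁, cos δ − sin φ₁ sin φ₂ ) = atan2(0.175712, 0.043066) = 76.229°.
λ₂ = λ₁ + Δλ = 6.283°.
The forward bearing on arrival equals the back-azimuth from the destination plus 180°.
Back-azimuth from P₂ (-47.18°, 6.28°) to P₁ (-74.56°, -69.95°), with Δλ' = λ₁ − λ₂ = -76.23°: atan2( sin Δλ' cos φ₁ , cos φ₂ sin φ₁ − sin φ₂ cos φ₁ cos Δλ' ) = 203.01°.
Final bearing = (203.01° + 180°) mod 360° = 23.01°.

final bearing 23.01°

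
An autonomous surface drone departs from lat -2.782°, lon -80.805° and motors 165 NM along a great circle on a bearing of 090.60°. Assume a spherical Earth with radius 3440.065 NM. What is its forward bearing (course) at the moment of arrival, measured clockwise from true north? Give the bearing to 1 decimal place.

Angular distance δ = d/R = 165 / 3440.065 = 0.047964 rad.
Converting: φ₁ = -0.048555 rad, θ = 1.581268 rad.
Destination latitude: φ₂ = arcsin( sin φ₁ cos δ + cos φ₁ sin δ cos θ ) = arcsin(-0.048982) = -2.808°.
Then Δλ = atan2(0.047887, 0.996473) = 0.048019 rad, from sin θ sin δ cos φ₁ over cos δ − sin φ₁ sin φ₂.
λ₂ = λ₁ + Δλ = -78.054°.
The forward bearing on arrival equals the back-azimuth from the destination plus 180°.
Back-azimuth from P₂ (-2.8°, -78.1°) to P₁ (-2.8°, -80.8°), with Δλ' = λ₁ − λ₂ = -2.8°: atan2( sin Δλ' cos φ₁ , cos φ₂ sin φ₁ − sin φ₂ cos φ₁ cos Δλ' ) = 270.5°.
Final bearing = (270.5° + 180°) mod 360° = 90.5°.

final bearing 90.5°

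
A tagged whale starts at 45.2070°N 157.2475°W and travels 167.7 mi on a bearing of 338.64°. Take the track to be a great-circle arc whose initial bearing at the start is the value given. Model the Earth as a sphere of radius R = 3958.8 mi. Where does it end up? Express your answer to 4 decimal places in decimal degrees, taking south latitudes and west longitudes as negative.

The arc subtends δ = 167.7/3958.8 = 0.042361 rad at the centre.
With φ₁ = 45.2070° = 0.789011 rad and θ = 338.64° = 5.910383 rad:
Destination latitude: φ₂ = arcsin( sin φ₁ cos δ + cos φ₁ sin δ cos θ ) = arcsin(0.736807) = 47.4602°.
For the longitude increment, Δλ = atan2( sin θ sin δ cos φ₁, cos δ − sin φ₁ sin φ₂ ) = atan2(-0.010867, 0.476223) = -1.3073°.
λ₂ = -157.2475° + -1.3073° = -158.5548°.

latitude 47.4602°, longitude -158.5548°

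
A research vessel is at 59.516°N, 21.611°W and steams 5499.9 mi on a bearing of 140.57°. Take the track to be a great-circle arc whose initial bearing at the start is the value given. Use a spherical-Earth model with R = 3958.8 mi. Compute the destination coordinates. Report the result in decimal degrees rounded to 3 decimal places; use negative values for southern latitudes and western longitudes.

δ = 5499.9/3958.8 = 1.389285 rad (79.6001°).
Start latitude φ₁ = 1.038750 rad; initial bearing θ = 2.453409 rad.
Destination latitude: φ₂ = arcsin( sin φ₁ cos δ + cos φ₁ sin δ cos θ ) = arcsin(-0.229836) = -13.287°.
For the longitude increment, Δλ = atan2( sin θ sin δ cos φ₁, cos δ − sin φ₁ sin φ₂ ) = atan2(0.316909, 0.378583) = 39.932°.
λ₂ = λ₁ + Δλ = 18.321°.

latitude -13.287°, longitude 18.321°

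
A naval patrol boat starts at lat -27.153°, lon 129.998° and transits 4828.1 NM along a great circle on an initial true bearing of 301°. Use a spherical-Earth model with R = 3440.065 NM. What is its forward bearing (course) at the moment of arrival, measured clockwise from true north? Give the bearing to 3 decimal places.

final bearing 304.608°

Central angle δ = d/R = 1.403491 rad.
Start latitude φ₁ = -0.473909 rad; initial bearing θ = 5.253441 rad.
Applying the spherical law of cosines for sides, sin φ₂ = sin φ₁ cos δ + cos φ₁ sin δ cos θ = 0.375880, so φ₂ = 22.079°.
For the longitude increment, Δλ = atan2( sin θ sin δ cos φ₁, cos δ − sin φ₁ sin φ₂ ) = atan2(-0.752050, 0.338066) = -65.795°.
λ₂ = λ₁ + Δλ = 64.203°.
The forward bearing on arrival equals the back-azimuth from the destination plus 180°.
Back-azimuth from P₂ (22.079°, 64.203°) to P₁ (-27.153°, 129.998°), with Δλ' = λ₁ − λ₂ = 65.795°: atan2( sin Δλ' cos φ₁ , cos φ₂ sin φ₁ − sin φ₂ cos φ₁ cos Δλ' ) = 124.608°.
Final bearing = (124.608° + 180°) mod 360° = 304.608°.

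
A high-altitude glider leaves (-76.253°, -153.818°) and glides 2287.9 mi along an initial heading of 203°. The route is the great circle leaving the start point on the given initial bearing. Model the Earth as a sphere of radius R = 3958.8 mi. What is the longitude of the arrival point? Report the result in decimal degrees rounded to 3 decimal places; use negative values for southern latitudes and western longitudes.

longitude 62.592°

The arc subtends δ = 2287.9/3958.8 = 0.577928 rad at the centre.
With φ₁ = -76.253° = -1.330866 rad and θ = 203° = 3.543018 rad:
sin φ₂ = sin φ₁ cos δ + cos φ₁ sin δ cos θ = (-0.971355)(0.837597) + (0.237635)(0.546289)(-0.920505) = -0.933101
φ₂ = asin(-0.933101) = -1.202941 rad = -68.923°.
Δλ = atan2( sin θ sin δ cos φ₁ , cos δ − sin φ₁ sin φ₂ ) = atan2(-0.050724, -0.068775) = -2.506120 rad = -143.590°.
λ₂ = -153.818° + -143.590° = -297.408°, normalized to (−180°, 180°] → 62.592°.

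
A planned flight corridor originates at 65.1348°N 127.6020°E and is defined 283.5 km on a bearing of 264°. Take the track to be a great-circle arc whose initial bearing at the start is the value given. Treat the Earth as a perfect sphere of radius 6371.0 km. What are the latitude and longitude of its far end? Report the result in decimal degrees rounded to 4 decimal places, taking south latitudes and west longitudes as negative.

Angular distance δ = d/R = 283.5 / 6371 = 0.044499 rad.
Start latitude φ₁ = 1.136817 rad; initial bearing θ = 4.607669 rad.
sin φ₂ = sin φ₁ cos δ + cos φ₁ sin δ cos θ = (0.907300)(0.999010) + (0.420485)(0.044484)(-0.104528) = 0.904446
φ₂ = asin(0.904446) = 1.130080 rad = 64.7488°.
Δλ = atan2( sin θ sin δ cos φ₁ , cos δ − sin φ₁ sin φ₂ ) = atan2(-0.018602, 0.178406) = -0.103894 rad = -5.9527°.
Hence λ₂ = 127.6020° + -5.9527° = 121.6493°.

latitude 64.7488°, longitude 121.6493°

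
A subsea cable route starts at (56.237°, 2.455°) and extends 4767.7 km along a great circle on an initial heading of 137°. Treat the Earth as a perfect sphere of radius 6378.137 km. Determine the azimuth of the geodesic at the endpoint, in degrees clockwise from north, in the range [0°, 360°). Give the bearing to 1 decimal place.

final bearing 156.3°

δ = 4767.7/6378.137 = 0.747507 rad (42.8290°).
Converting: φ₁ = 0.981521 rad, θ = 2.391101 rad.
sin φ₂ = sin φ₁ cos δ + cos φ₁ sin δ cos θ = (0.831344)(0.733386) + (0.555759)(0.679812)(-0.731354) = 0.333382
φ₂ = asin(0.333382) = 0.339888 rad = 19.474°.
Then Δλ = atan2(0.257667, 0.456231) = 0.514114 rad, from sin θ sin δ cos φ₁ over cos δ − sin φ₁ sin φ₂.
Hence λ₂ = 2.455° + 29.457° = 31.912°.
The forward bearing on arrival equals the back-azimuth from the destination plus 180°.
Back-azimuth from P₂ (19.5°, 31.9°) to P₁ (56.2°, 2.5°), with Δλ' = λ₁ − λ₂ = -29.5°: atan2( sin Δλ' cos φ₁ , cos φ₂ sin φ₁ − sin φ₂ cos φ₁ cos Δλ' ) = 336.3°.
Final bearing = (336.3° + 180°) mod 360° = 156.3°.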